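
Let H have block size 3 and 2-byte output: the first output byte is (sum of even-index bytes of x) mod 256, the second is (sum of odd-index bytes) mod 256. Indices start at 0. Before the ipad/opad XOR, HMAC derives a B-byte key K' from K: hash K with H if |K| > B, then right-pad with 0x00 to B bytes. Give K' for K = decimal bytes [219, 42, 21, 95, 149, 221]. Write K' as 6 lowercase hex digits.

|K| = 6 > B = 3, so first hash the key.
H(K): even-index sum = 389 mod 256 = 133; odd-index sum = 358 mod 256 = 102 → 85 66.
Zero-pad H(K) = 85 66 to 3 bytes: K' = 85 66 00.

856600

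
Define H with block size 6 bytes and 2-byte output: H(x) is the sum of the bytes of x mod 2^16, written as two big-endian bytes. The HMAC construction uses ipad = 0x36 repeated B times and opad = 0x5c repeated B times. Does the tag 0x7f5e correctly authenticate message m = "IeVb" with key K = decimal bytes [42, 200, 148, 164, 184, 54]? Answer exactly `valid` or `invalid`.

Key decimal bytes [42, 200, 148, 164, 184, 54] = 2a c8 94 a4 b8 36 is exactly B = 6 bytes: K' = 2a c8 94 a4 b8 36.
K' ⊕ ipad = 1c fe a2 92 8e 00; K' ⊕ opad = 76 94 c8 f8 e4 6a.
Inner hash: sum = 28+254+162+146+142+0+73+101+86+98 = 1090 → 04 42.
Outer hash (recomputed tag): sum = 118+148+200+248+228+106+4+66 = 1118 → 04 5e.
Recomputed tag = 045e; claimed = 7f5e → mismatch.

invalid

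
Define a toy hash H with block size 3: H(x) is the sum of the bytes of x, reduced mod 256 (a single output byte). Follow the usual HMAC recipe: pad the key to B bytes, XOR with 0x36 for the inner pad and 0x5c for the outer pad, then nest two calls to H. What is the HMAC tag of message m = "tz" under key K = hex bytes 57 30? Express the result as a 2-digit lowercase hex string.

5e

Key hex bytes 57 30 is 2 bytes ≤ B = 3; zero-pad to 3 bytes: K' = 57 30 00.
K' ⊕ ipad = 61 06 36.  K' ⊕ opad = 0b 6c 5c.
Inner input = (K'⊕ipad) ∥ m = 61 06 36 ∥ 74 7a.
Inner hash: sum = 97+6+54+116+122 = 395; mod 256 = 139 → 8b.
Outer input = (K'⊕opad) ∥ inner = 0b 6c 5c ∥ 8b.
Outer hash (tag): sum = 11+108+92+139 = 350; mod 256 = 94 → 5e.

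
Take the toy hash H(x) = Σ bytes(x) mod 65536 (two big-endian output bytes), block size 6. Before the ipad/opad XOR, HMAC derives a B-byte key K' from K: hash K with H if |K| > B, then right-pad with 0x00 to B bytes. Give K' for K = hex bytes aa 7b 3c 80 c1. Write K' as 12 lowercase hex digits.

aa7b3c80c100

Key hex bytes aa 7b 3c 80 c1 is 5 bytes ≤ B = 6; zero-pad to 6 bytes: K' = aa 7b 3c 80 c1 00.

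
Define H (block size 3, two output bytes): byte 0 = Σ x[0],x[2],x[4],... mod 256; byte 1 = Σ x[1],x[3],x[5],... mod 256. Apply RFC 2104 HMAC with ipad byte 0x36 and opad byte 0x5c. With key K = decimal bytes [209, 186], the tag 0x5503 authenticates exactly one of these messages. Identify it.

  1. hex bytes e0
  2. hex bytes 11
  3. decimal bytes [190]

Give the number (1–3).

1

Key decimal bytes [209, 186] = d1 ba is 2 bytes ≤ B = 3; zero-pad to 3 bytes: K' = d1 ba 00.
K' ⊕ ipad = e7 8c 36; K' ⊕ opad = 8d e6 5c.
m1: inner = H(e7 8c 36 e0) = 1d 6c; tag = H(8d e6 5c 1d 6c) = 5503 ← matches
m2: inner = H(e7 8c 36 11) = 1d 9d; tag = H(8d e6 5c 1d 9d) = 8603
m3: inner = H(e7 8c 36 be) = 1d 4a; tag = H(8d e6 5c 1d 4a) = 3303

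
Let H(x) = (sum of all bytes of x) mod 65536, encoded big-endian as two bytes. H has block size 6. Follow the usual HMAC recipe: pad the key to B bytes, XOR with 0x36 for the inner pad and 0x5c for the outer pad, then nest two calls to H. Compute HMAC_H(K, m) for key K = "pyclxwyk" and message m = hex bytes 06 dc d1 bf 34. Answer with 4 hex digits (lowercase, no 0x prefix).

Key "pyclxwyk" = 70 79 63 6c 78 77 79 6b is 8 bytes > B = 6, so hash it first: H(key) = 03 8b, then zero-pad to 6 bytes: K' = 03 8b 00 00 00 00.
K' ⊕ ipad = 35 bd 36 36 36 36.  K' ⊕ opad = 5f d7 5c 5c 5c 5c.
Inner input = (K'⊕ipad) ∥ m = 35 bd 36 36 36 36 ∥ 06 dc d1 bf 34.
Inner hash: sum = 53+189+54+54+54+54+6+220+209+191+52 = 1136 → 04 70.
Outer input = (K'⊕opad) ∥ inner = 5f d7 5c 5c 5c 5c ∥ 04 70.
Outer hash (tag): sum = 95+215+92+92+92+92+4+112 = 794 → 03 1a.

031a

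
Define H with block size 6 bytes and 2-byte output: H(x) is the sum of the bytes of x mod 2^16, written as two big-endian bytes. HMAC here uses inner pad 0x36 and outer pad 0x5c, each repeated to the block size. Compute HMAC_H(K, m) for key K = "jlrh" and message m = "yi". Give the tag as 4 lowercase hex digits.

0228

Key "jlrh" = 6a 6c 72 68 is 4 bytes ≤ B = 6; zero-pad to 6 bytes: K' = 6a 6c 72 68 00 00.
K' ⊕ ipad = 5c 5a 44 5e 36 36.  K' ⊕ opad = 36 30 2e 34 5c 5c.
Inner input = (K'⊕ipad) ∥ m = 5c 5a 44 5e 36 36 ∥ 79 69.
Inner hash: sum = 92+90+68+94+54+54+121+105 = 678 → 02 a6.
Outer input = (K'⊕opad) ∥ inner = 36 30 2e 34 5c 5c ∥ 02 a6.
Outer hash (tag): sum = 54+48+46+52+92+92+2+166 = 552 → 02 28.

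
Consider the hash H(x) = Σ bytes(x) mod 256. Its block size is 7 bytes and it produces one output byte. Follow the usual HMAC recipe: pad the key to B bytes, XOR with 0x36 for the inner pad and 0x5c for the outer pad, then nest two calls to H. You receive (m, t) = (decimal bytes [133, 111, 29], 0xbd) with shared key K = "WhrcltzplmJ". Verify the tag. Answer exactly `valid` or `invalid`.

Key "WhrcltzplmJ" = 57 68 72 63 6c 74 7a 70 6c 6d 4a is 11 bytes > B = 7, so hash it first: H(key) = 81, then zero-pad to 7 bytes: K' = 81 00 00 00 00 00 00.
K' ⊕ ipad = b7 36 36 36 36 36 36; K' ⊕ opad = dd 5c 5c 5c 5c 5c 5c.
Inner hash: sum = 183+54+54+54+54+54+54+133+111+29 = 780; mod 256 = 12 → 0c.
Outer hash (recomputed tag): sum = 221+92+92+92+92+92+92+12 = 785; mod 256 = 17 → 11.
Recomputed tag = 11; claimed = bd → mismatch.

invalid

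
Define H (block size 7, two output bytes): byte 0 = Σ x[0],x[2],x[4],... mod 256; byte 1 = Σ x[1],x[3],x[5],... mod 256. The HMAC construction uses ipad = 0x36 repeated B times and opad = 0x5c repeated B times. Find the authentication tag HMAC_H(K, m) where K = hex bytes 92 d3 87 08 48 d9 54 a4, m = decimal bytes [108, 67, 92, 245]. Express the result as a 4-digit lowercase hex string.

Key hex bytes 92 d3 87 08 48 d9 54 a4 is 8 bytes > B = 7, so hash it first: H(key) = b5 58, then zero-pad to 7 bytes: K' = b5 58 00 00 00 00 00.
K' ⊕ ipad = 83 6e 36 36 36 36 36.  K' ⊕ opad = e9 04 5c 5c 5c 5c 5c.
Inner input = (K'⊕ipad) ∥ m = 83 6e 36 36 36 36 36 ∥ 6c 43 5c f5.
Inner hash: even-index sum = 605 mod 256 = 93; odd-index sum = 418 mod 256 = 162 → 5d a2.
Outer input = (K'⊕opad) ∥ inner = e9 04 5c 5c 5c 5c 5c ∥ 5d a2.
Outer hash (tag): even-index sum = 671 mod 256 = 159; odd-index sum = 281 mod 256 = 25 → 9f 19.

9f19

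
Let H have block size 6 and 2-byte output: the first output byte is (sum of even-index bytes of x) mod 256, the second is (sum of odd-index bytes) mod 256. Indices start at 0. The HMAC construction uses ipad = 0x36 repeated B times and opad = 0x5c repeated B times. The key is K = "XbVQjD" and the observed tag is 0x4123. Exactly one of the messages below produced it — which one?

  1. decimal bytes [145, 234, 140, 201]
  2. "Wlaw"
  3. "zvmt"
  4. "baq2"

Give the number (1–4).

4

Key "XbVQjD" = 58 62 56 51 6a 44 is exactly B = 6 bytes: K' = 58 62 56 51 6a 44.
K' ⊕ ipad = 6e 54 60 67 5c 72; K' ⊕ opad = 04 3e 0a 0d 36 18.
m1: inner = H(6e 54 60 67 5c 72 91 ea 8c c9) = 47 e0; tag = H(04 3e 0a 0d 36 18 47 e0) = 8b43
m2: inner = H(6e 54 60 67 5c 72 57 6c 61 77) = e2 10; tag = H(04 3e 0a 0d 36 18 e2 10) = 2673
m3: inner = H(6e 54 60 67 5c 72 7a 76 6d 74) = 11 17; tag = H(04 3e 0a 0d 36 18 11 17) = 557a
m4: inner = H(6e 54 60 67 5c 72 62 61 71 32) = fd c0; tag = H(04 3e 0a 0d 36 18 fd c0) = 4123 ← matches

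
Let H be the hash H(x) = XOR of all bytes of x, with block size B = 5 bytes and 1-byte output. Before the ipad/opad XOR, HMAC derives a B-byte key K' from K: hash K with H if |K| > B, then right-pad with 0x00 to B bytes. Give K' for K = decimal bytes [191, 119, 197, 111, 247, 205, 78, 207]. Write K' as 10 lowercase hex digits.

d900000000

|K| = 8 > B = 5, so first hash the key.
H(K): XOR bf⊕77⊕c5⊕6f⊕f7⊕cd⊕4e⊕cf = d9.
Zero-pad H(K) = d9 to 5 bytes: K' = d9 00 00 00 00.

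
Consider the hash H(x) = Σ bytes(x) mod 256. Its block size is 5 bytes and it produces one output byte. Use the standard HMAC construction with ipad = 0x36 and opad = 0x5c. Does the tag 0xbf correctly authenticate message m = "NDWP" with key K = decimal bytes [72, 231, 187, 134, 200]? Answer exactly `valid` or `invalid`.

invalid

Key decimal bytes [72, 231, 187, 134, 200] = 48 e7 bb 86 c8 is exactly B = 5 bytes: K' = 48 e7 bb 86 c8.
K' ⊕ ipad = 7e d1 8d b0 fe; K' ⊕ opad = 14 bb e7 da 94.
Inner hash: sum = 126+209+141+176+254+78+68+87+80 = 1219; mod 256 = 195 → c3.
Outer hash (recomputed tag): sum = 20+187+231+218+148+195 = 999; mod 256 = 231 → e7.
Recomputed tag = e7; claimed = bf → mismatch.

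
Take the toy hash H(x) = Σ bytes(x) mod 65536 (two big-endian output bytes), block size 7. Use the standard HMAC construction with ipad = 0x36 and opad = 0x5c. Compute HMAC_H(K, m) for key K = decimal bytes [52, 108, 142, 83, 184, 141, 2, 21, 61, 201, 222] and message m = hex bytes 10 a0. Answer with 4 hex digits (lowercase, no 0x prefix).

03aa

Key decimal bytes [52, 108, 142, 83, 184, 141, 2, 21, 61, 201, 222] = 34 6c 8e 53 b8 8d 02 15 3d c9 de is 11 bytes > B = 7, so hash it first: H(key) = 04 c1, then zero-pad to 7 bytes: K' = 04 c1 00 00 00 00 00.
K' ⊕ ipad = 32 f7 36 36 36 36 36.  K' ⊕ opad = 58 9d 5c 5c 5c 5c 5c.
Inner input = (K'⊕ipad) ∥ m = 32 f7 36 36 36 36 36 ∥ 10 a0.
Inner hash: sum = 50+247+54+54+54+54+54+16+160 = 743 → 02 e7.
Outer input = (K'⊕opad) ∥ inner = 58 9d 5c 5c 5c 5c 5c ∥ 02 e7.
Outer hash (tag): sum = 88+157+92+92+92+92+92+2+231 = 938 → 03 aa.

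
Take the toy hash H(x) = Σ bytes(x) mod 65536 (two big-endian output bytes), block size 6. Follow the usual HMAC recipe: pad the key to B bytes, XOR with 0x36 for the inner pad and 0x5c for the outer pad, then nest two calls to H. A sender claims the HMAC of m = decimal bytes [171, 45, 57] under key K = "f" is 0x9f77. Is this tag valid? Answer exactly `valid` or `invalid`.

Key "f" = 66 is 1 byte ≤ B = 6; zero-pad to 6 bytes: K' = 66 00 00 00 00 00.
K' ⊕ ipad = 50 36 36 36 36 36; K' ⊕ opad = 3a 5c 5c 5c 5c 5c.
Inner hash: sum = 80+54+54+54+54+54+171+45+57 = 623 → 02 6f.
Outer hash (recomputed tag): sum = 58+92+92+92+92+92+2+111 = 631 → 02 77.
Recomputed tag = 0277; claimed = 9f77 → mismatch.

invalid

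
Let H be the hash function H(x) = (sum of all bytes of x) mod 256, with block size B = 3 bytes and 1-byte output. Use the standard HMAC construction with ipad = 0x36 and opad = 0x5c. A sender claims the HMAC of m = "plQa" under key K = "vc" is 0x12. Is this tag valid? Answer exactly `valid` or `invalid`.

Key "vc" = 76 63 is 2 bytes ≤ B = 3; zero-pad to 3 bytes: K' = 76 63 00.
K' ⊕ ipad = 40 55 36; K' ⊕ opad = 2a 3f 5c.
Inner hash: sum = 64+85+54+112+108+81+97 = 601; mod 256 = 89 → 59.
Outer hash (recomputed tag): sum = 42+63+92+89 = 286; mod 256 = 30 → 1e.
Recomputed tag = 1e; claimed = 12 → mismatch.

invalid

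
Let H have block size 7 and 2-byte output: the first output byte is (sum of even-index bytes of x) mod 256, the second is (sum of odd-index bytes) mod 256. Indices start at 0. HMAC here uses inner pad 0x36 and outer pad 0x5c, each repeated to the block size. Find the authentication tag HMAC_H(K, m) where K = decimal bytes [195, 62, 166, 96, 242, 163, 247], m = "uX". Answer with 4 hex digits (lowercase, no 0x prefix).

Key decimal bytes [195, 62, 166, 96, 242, 163, 247] = c3 3e a6 60 f2 a3 f7 is exactly B = 7 bytes: K' = c3 3e a6 60 f2 a3 f7.
K' ⊕ ipad = f5 08 90 56 c4 95 c1.  K' ⊕ opad = 9f 62 fa 3c ae ff ab.
Inner input = (K'⊕ipad) ∥ m = f5 08 90 56 c4 95 c1 ∥ 75 58.
Inner hash: even-index sum = 866 mod 256 = 98; odd-index sum = 360 mod 256 = 104 → 62 68.
Outer input = (K'⊕opad) ∥ inner = 9f 62 fa 3c ae ff ab ∥ 62 68.
Outer hash (tag): even-index sum = 858 mod 256 = 90; odd-index sum = 511 mod 256 = 255 → 5a ff.

5aff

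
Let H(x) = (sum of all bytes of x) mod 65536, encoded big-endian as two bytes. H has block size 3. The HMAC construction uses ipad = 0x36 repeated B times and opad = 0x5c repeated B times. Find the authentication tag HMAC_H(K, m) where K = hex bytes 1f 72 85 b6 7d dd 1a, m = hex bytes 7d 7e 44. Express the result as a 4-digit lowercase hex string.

Key hex bytes 1f 72 85 b6 7d dd 1a is 7 bytes > B = 3, so hash it first: H(key) = 03 40, then zero-pad to 3 bytes: K' = 03 40 00.
K' ⊕ ipad = 35 76 36.  K' ⊕ opad = 5f 1c 5c.
Inner input = (K'⊕ipad) ∥ m = 35 76 36 ∥ 7d 7e 44.
Inner hash: sum = 53+118+54+125+126+68 = 544 → 02 20.
Outer input = (K'⊕opad) ∥ inner = 5f 1c 5c ∥ 02 20.
Outer hash (tag): sum = 95+28+92+2+32 = 249 → 00 f9.

00f9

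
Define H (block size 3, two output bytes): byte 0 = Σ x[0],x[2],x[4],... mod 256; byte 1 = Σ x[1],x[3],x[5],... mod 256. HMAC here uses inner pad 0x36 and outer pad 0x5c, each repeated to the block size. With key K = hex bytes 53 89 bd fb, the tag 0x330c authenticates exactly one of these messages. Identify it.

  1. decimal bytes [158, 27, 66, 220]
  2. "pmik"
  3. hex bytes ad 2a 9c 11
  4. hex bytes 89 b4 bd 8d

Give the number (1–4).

2

Key hex bytes 53 89 bd fb is 4 bytes > B = 3, so hash it first: H(key) = 10 84, then zero-pad to 3 bytes: K' = 10 84 00.
K' ⊕ ipad = 26 b2 36; K' ⊕ opad = 4c d8 5c.
m1: inner = H(26 b2 36 9e 1b 42 dc) = 53 92; tag = H(4c d8 5c 53 92) = 3a2b
m2: inner = H(26 b2 36 70 6d 69 6b) = 34 8b; tag = H(4c d8 5c 34 8b) = 330c ← matches
m3: inner = H(26 b2 36 ad 2a 9c 11) = 97 fb; tag = H(4c d8 5c 97 fb) = a36f
m4: inner = H(26 b2 36 89 b4 bd 8d) = 9d f8; tag = H(4c d8 5c 9d f8) = a075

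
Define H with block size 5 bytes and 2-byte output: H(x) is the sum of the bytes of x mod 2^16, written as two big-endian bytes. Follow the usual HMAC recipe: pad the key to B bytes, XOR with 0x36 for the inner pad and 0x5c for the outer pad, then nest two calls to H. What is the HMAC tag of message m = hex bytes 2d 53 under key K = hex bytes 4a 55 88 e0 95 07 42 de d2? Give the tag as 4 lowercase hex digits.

Key hex bytes 4a 55 88 e0 95 07 42 de d2 is 9 bytes > B = 5, so hash it first: H(key) = 04 95, then zero-pad to 5 bytes: K' = 04 95 00 00 00.
K' ⊕ ipad = 32 a3 36 36 36.  K' ⊕ opad = 58 c9 5c 5c 5c.
Inner input = (K'⊕ipad) ∥ m = 32 a3 36 36 36 ∥ 2d 53.
Inner hash: sum = 50+163+54+54+54+45+83 = 503 → 01 f7.
Outer input = (K'⊕opad) ∥ inner = 58 c9 5c 5c 5c ∥ 01 f7.
Outer hash (tag): sum = 88+201+92+92+92+1+247 = 813 → 03 2d.

032d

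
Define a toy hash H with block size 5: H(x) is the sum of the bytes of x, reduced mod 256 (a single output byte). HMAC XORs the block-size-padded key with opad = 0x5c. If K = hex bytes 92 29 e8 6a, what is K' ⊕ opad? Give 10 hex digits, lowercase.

ce75b4365c

Key hex bytes 92 29 e8 6a is 4 bytes ≤ B = 5; zero-pad to 5 bytes: K' = 92 29 e8 6a 00.
XOR each byte with 0x5c: 92⊕5c=ce, 29⊕5c=75, e8⊕5c=b4, 6a⊕5c=36, 00⊕5c=5c.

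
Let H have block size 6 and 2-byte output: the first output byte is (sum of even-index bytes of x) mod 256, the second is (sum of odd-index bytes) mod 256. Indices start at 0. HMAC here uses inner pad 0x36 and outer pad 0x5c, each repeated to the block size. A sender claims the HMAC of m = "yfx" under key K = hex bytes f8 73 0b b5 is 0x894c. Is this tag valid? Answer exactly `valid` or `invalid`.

invalid

Key hex bytes f8 73 0b b5 is 4 bytes ≤ B = 6; zero-pad to 6 bytes: K' = f8 73 0b b5 00 00.
K' ⊕ ipad = ce 45 3d 83 36 36; K' ⊕ opad = a4 2f 57 e9 5c 5c.
Inner hash: even-index sum = 562 mod 256 = 50; odd-index sum = 356 mod 256 = 100 → 32 64.
Outer hash (recomputed tag): even-index sum = 393 mod 256 = 137; odd-index sum = 472 mod 256 = 216 → 89 d8.
Recomputed tag = 89d8; claimed = 894c → mismatch.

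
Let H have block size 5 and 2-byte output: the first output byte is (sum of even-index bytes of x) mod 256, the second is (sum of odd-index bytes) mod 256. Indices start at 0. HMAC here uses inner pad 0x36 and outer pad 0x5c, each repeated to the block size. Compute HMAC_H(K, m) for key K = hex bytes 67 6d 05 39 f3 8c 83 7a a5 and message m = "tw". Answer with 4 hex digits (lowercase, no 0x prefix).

Key hex bytes 67 6d 05 39 f3 8c 83 7a a5 is 9 bytes > B = 5, so hash it first: H(key) = 87 ac, then zero-pad to 5 bytes: K' = 87 ac 00 00 00.
K' ⊕ ipad = b1 9a 36 36 36.  K' ⊕ opad = db f0 5c 5c 5c.
Inner input = (K'⊕ipad) ∥ m = b1 9a 36 36 36 ∥ 74 77.
Inner hash: even-index sum = 404 mod 256 = 148; odd-index sum = 324 mod 256 = 68 → 94 44.
Outer input = (K'⊕opad) ∥ inner = db f0 5c 5c 5c ∥ 94 44.
Outer hash (tag): even-index sum = 471 mod 256 = 215; odd-index sum = 480 mod 256 = 224 → d7 e0.

d7e0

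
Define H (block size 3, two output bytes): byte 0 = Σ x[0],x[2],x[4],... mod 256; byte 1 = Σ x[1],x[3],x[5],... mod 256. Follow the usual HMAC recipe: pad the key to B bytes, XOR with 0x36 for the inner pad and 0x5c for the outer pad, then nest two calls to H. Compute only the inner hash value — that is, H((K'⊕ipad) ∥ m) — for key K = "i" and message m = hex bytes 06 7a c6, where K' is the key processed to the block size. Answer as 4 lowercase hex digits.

0f02

Key "i" = 69 is 1 byte ≤ B = 3; zero-pad to 3 bytes: K' = 69 00 00.
K' ⊕ ipad = 5f 36 36.
Inner input = 5f 36 36 ∥ 06 7a c6.
Inner hash: even-index sum = 271 mod 256 = 15; odd-index sum = 258 mod 256 = 2 → 0f 02.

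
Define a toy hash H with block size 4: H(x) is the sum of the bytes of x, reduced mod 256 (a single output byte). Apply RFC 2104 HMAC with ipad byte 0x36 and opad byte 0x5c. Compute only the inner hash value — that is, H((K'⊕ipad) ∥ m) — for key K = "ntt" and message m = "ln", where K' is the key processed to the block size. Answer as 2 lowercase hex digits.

ec

Key "ntt" = 6e 74 74 is 3 bytes ≤ B = 4; zero-pad to 4 bytes: K' = 6e 74 74 00.
K' ⊕ ipad = 58 42 42 36.
Inner input = 58 42 42 36 ∥ 6c 6e.
Inner hash: sum = 88+66+66+54+108+110 = 492; mod 256 = 236 → ec.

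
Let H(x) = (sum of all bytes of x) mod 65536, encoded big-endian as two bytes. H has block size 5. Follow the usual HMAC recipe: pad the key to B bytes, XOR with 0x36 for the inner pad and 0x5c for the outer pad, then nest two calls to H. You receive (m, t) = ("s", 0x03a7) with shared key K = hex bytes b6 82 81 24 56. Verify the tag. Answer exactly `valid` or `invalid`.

Key hex bytes b6 82 81 24 56 is exactly B = 5 bytes: K' = b6 82 81 24 56.
K' ⊕ ipad = 80 b4 b7 12 60; K' ⊕ opad = ea de dd 78 0a.
Inner hash: sum = 128+180+183+18+96+115 = 720 → 02 d0.
Outer hash (recomputed tag): sum = 234+222+221+120+10+2+208 = 1017 → 03 f9.
Recomputed tag = 03f9; claimed = 03a7 → mismatch.

invalid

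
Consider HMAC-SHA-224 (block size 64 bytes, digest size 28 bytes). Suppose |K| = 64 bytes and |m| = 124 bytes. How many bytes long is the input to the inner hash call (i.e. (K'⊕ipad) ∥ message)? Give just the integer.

188

Key is 64 ≤ 64 bytes, zero-padded: |K'| = 64.
Inner input = (K'⊕ipad) ∥ m → 64 + 124 = 188 bytes.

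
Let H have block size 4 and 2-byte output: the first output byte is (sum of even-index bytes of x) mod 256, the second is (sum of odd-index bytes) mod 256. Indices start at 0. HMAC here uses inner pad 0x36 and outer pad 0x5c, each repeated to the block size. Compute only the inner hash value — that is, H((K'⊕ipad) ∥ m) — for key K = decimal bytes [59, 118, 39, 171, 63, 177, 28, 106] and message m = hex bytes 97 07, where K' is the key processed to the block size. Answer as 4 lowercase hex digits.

5847

Key decimal bytes [59, 118, 39, 171, 63, 177, 28, 106] = 3b 76 27 ab 3f b1 1c 6a is 8 bytes > B = 4, so hash it first: H(key) = bd 3c, then zero-pad to 4 bytes: K' = bd 3c 00 00.
K' ⊕ ipad = 8b 0a 36 36.
Inner input = 8b 0a 36 36 ∥ 97 07.
Inner hash: even-index sum = 344 mod 256 = 88; odd-index sum = 71 mod 256 = 71 → 58 47.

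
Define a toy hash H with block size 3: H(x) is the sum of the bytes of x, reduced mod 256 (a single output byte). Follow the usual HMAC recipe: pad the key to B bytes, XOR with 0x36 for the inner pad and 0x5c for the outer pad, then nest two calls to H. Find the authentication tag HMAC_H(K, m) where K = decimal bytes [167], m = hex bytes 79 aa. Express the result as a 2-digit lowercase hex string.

Key decimal bytes [167] = a7 is 1 byte ≤ B = 3; zero-pad to 3 bytes: K' = a7 00 00.
K' ⊕ ipad = 91 36 36.  K' ⊕ opad = fb 5c 5c.
Inner input = (K'⊕ipad) ∥ m = 91 36 36 ∥ 79 aa.
Inner hash: sum = 145+54+54+121+170 = 544; mod 256 = 32 → 20.
Outer input = (K'⊕opad) ∥ inner = fb 5c 5c ∥ 20.
Outer hash (tag): sum = 251+92+92+32 = 467; mod 256 = 211 → d3.

d3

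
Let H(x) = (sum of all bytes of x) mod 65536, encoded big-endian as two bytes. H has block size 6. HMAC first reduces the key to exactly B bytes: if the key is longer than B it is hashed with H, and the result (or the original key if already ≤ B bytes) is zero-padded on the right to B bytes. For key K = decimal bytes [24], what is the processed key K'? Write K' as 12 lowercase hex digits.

180000000000

Key decimal bytes [24] = 18 is 1 byte ≤ B = 6; zero-pad to 6 bytes: K' = 18 00 00 00 00 00.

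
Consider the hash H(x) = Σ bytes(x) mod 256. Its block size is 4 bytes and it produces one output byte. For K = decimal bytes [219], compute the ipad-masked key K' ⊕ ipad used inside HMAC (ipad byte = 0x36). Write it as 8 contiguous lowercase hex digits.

ed363636

Key decimal bytes [219] = db is 1 byte ≤ B = 4; zero-pad to 4 bytes: K' = db 00 00 00.
XOR each byte with 0x36: db⊕36=ed, 00⊕36=36, 00⊕36=36, 00⊕36=36.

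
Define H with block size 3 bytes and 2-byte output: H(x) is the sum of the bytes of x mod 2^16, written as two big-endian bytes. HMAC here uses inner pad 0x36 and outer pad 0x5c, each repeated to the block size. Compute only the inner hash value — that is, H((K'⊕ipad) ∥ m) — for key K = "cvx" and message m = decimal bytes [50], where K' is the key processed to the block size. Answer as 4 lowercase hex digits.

Key "cvx" = 63 76 78 is exactly B = 3 bytes: K' = 63 76 78.
K' ⊕ ipad = 55 40 4e.
Inner input = 55 40 4e ∥ 32.
Inner hash: sum = 85+64+78+50 = 277 → 01 15.

0115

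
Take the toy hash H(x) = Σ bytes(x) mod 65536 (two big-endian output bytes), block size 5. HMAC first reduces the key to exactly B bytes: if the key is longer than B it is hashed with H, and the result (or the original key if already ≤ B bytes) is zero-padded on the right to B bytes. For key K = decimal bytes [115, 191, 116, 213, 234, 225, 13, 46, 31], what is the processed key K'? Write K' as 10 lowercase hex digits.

04a0000000

|K| = 9 > B = 5, so first hash the key.
H(K): sum = 115+191+116+213+234+225+13+46+31 = 1184 → 04 a0.
Zero-pad H(K) = 04 a0 to 5 bytes: K' = 04 a0 00 00 00.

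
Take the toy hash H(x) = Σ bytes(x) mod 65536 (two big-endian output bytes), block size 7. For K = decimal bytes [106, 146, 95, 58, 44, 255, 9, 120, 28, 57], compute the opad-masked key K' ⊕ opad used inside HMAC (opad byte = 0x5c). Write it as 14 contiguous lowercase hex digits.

Key decimal bytes [106, 146, 95, 58, 44, 255, 9, 120, 28, 57] = 6a 92 5f 3a 2c ff 09 78 1c 39 is 10 bytes > B = 7, so hash it first: H(key) = 03 96, then zero-pad to 7 bytes: K' = 03 96 00 00 00 00 00.
XOR each byte with 0x5c: 03⊕5c=5f, 96⊕5c=ca, 00⊕5c=5c, 00⊕5c=5c, 00⊕5c=5c, 00⊕5c=5c, 00⊕5c=5c.

5fca5c5c5c5c5c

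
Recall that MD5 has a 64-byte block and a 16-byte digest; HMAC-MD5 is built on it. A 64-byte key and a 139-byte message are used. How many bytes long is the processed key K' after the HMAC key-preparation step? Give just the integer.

Key is 64 ≤ 64 bytes, zero-padded: |K'| = 64.

64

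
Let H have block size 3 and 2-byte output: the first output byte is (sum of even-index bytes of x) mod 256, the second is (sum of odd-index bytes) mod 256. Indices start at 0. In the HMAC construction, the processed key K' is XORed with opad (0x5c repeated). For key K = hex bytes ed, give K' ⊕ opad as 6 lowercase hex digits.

Key hex bytes ed is 1 byte ≤ B = 3; zero-pad to 3 bytes: K' = ed 00 00.
XOR each byte with 0x5c: ed⊕5c=b1, 00⊕5c=5c, 00⊕5c=5c.

b15c5c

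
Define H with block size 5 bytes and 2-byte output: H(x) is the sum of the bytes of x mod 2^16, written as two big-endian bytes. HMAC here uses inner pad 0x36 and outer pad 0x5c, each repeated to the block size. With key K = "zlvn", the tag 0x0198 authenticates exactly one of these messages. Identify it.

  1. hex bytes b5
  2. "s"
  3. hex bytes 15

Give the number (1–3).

Key "zlvn" = 7a 6c 76 6e is 4 bytes ≤ B = 5; zero-pad to 5 bytes: K' = 7a 6c 76 6e 00.
K' ⊕ ipad = 4c 5a 40 58 36; K' ⊕ opad = 26 30 2a 32 5c.
m1: inner = H(4c 5a 40 58 36 b5) = 02 29; tag = H(26 30 2a 32 5c 02 29) = 0139
m2: inner = H(4c 5a 40 58 36 73) = 01 e7; tag = H(26 30 2a 32 5c 01 e7) = 01f6
m3: inner = H(4c 5a 40 58 36 15) = 01 89; tag = H(26 30 2a 32 5c 01 89) = 0198 ← matches

3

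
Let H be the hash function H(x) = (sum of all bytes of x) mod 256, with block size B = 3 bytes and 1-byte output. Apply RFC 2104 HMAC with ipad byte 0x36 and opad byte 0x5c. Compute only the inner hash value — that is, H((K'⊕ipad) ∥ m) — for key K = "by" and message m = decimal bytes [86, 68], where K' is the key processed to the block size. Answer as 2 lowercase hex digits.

73

Key "by" = 62 79 is 2 bytes ≤ B = 3; zero-pad to 3 bytes: K' = 62 79 00.
K' ⊕ ipad = 54 4f 36.
Inner input = 54 4f 36 ∥ 56 44.
Inner hash: sum = 84+79+54+86+68 = 371; mod 256 = 115 → 73.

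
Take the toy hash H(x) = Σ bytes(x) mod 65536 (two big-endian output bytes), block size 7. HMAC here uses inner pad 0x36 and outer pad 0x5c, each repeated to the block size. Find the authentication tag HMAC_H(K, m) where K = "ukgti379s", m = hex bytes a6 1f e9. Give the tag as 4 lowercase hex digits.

Key "ukgti379s" = 75 6b 67 74 69 33 37 39 73 is 9 bytes > B = 7, so hash it first: H(key) = 03 3a, then zero-pad to 7 bytes: K' = 03 3a 00 00 00 00 00.
K' ⊕ ipad = 35 0c 36 36 36 36 36.  K' ⊕ opad = 5f 66 5c 5c 5c 5c 5c.
Inner input = (K'⊕ipad) ∥ m = 35 0c 36 36 36 36 36 ∥ a6 1f e9.
Inner hash: sum = 53+12+54+54+54+54+54+166+31+233 = 765 → 02 fd.
Outer input = (K'⊕opad) ∥ inner = 5f 66 5c 5c 5c 5c 5c ∥ 02 fd.
Outer hash (tag): sum = 95+102+92+92+92+92+92+2+253 = 912 → 03 90.

0390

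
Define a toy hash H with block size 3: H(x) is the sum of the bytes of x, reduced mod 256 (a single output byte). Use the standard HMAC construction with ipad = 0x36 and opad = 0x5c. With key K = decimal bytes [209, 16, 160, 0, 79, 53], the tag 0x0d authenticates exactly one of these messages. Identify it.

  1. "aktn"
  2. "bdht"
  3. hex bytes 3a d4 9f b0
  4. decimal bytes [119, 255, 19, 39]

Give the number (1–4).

3

Key decimal bytes [209, 16, 160, 0, 79, 53] = d1 10 a0 00 4f 35 is 6 bytes > B = 3, so hash it first: H(key) = 05, then zero-pad to 3 bytes: K' = 05 00 00.
K' ⊕ ipad = 33 36 36; K' ⊕ opad = 59 5c 5c.
m1: inner = H(33 36 36 61 6b 74 6e) = 4d; tag = H(59 5c 5c 4d) = 5e
m2: inner = H(33 36 36 62 64 68 74) = 41; tag = H(59 5c 5c 41) = 52
m3: inner = H(33 36 36 3a d4 9f b0) = fc; tag = H(59 5c 5c fc) = 0d ← matches
m4: inner = H(33 36 36 77 ff 13 27) = 4f; tag = H(59 5c 5c 4f) = 60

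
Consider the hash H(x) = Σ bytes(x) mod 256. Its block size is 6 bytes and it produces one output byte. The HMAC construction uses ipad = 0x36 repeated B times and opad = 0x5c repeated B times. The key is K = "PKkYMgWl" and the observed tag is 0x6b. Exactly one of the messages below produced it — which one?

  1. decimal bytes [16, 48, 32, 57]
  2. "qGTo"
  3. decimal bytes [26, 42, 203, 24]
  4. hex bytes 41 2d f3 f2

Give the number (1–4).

Key "PKkYMgWl" = 50 4b 6b 59 4d 67 57 6c is 8 bytes > B = 6, so hash it first: H(key) = d6, then zero-pad to 6 bytes: K' = d6 00 00 00 00 00.
K' ⊕ ipad = e0 36 36 36 36 36; K' ⊕ opad = 8a 5c 5c 5c 5c 5c.
m1: inner = H(e0 36 36 36 36 36 10 30 20 39) = 87; tag = H(8a 5c 5c 5c 5c 5c 87) = dd
m2: inner = H(e0 36 36 36 36 36 71 47 54 6f) = 69; tag = H(8a 5c 5c 5c 5c 5c 69) = bf
m3: inner = H(e0 36 36 36 36 36 1a 2a cb 18) = 15; tag = H(8a 5c 5c 5c 5c 5c 15) = 6b ← matches
m4: inner = H(e0 36 36 36 36 36 41 2d f3 f2) = 41; tag = H(8a 5c 5c 5c 5c 5c 41) = 97

3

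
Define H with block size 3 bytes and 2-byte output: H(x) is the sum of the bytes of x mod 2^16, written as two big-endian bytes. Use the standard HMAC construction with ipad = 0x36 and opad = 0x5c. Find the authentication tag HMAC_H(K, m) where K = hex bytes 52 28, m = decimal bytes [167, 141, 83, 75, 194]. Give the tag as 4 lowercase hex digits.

Key hex bytes 52 28 is 2 bytes ≤ B = 3; zero-pad to 3 bytes: K' = 52 28 00.
K' ⊕ ipad = 64 1e 36.  K' ⊕ opad = 0e 74 5c.
Inner input = (K'⊕ipad) ∥ m = 64 1e 36 ∥ a7 8d 53 4b c2.
Inner hash: sum = 100+30+54+167+141+83+75+194 = 844 → 03 4c.
Outer input = (K'⊕opad) ∥ inner = 0e 74 5c ∥ 03 4c.
Outer hash (tag): sum = 14+116+92+3+76 = 301 → 01 2d.

012d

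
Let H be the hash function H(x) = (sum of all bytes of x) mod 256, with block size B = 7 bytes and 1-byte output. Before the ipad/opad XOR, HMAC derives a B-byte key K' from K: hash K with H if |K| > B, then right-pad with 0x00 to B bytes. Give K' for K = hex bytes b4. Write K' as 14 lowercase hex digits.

Key hex bytes b4 is 1 byte ≤ B = 7; zero-pad to 7 bytes: K' = b4 00 00 00 00 00 00.

b4000000000000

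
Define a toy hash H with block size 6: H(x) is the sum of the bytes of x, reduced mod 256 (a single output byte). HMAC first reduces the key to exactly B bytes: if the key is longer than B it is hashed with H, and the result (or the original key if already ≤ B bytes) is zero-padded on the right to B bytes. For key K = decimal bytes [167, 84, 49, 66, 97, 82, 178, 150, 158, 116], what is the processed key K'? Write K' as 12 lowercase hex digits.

7b0000000000

|K| = 10 > B = 6, so first hash the key.
H(K): sum = 167+84+49+66+97+82+178+150+158+116 = 1147; mod 256 = 123 → 7b.
Zero-pad H(K) = 7b to 6 bytes: K' = 7b 00 00 00 00 00.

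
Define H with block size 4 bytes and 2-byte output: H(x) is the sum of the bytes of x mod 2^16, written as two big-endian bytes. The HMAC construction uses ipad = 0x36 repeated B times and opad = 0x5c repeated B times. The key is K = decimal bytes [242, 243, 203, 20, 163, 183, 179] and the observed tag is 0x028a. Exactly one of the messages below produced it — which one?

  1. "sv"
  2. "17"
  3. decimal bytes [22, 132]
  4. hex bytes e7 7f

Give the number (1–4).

4

Key decimal bytes [242, 243, 203, 20, 163, 183, 179] = f2 f3 cb 14 a3 b7 b3 is 7 bytes > B = 4, so hash it first: H(key) = 04 d1, then zero-pad to 4 bytes: K' = 04 d1 00 00.
K' ⊕ ipad = 32 e7 36 36; K' ⊕ opad = 58 8d 5c 5c.
m1: inner = H(32 e7 36 36 73 76) = 02 6e; tag = H(58 8d 5c 5c 02 6e) = 020d
m2: inner = H(32 e7 36 36 31 37) = 01 ed; tag = H(58 8d 5c 5c 01 ed) = 028b
m3: inner = H(32 e7 36 36 16 84) = 02 1f; tag = H(58 8d 5c 5c 02 1f) = 01be
m4: inner = H(32 e7 36 36 e7 7f) = 02 eb; tag = H(58 8d 5c 5c 02 eb) = 028a ← matches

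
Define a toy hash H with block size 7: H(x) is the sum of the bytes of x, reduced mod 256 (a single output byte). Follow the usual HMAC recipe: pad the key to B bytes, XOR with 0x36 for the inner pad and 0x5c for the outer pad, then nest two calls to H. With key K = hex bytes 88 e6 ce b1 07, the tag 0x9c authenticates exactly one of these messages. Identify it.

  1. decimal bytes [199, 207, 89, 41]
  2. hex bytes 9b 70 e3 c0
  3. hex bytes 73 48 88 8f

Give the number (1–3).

3

Key hex bytes 88 e6 ce b1 07 is 5 bytes ≤ B = 7; zero-pad to 7 bytes: K' = 88 e6 ce b1 07 00 00.
K' ⊕ ipad = be d0 f8 87 31 36 36; K' ⊕ opad = d4 ba 92 ed 5b 5c 5c.
m1: inner = H(be d0 f8 87 31 36 36 c7 cf 59 29) = c2; tag = H(d4 ba 92 ed 5b 5c 5c c2) = e2
m2: inner = H(be d0 f8 87 31 36 36 9b 70 e3 c0) = 58; tag = H(d4 ba 92 ed 5b 5c 5c 58) = 78
m3: inner = H(be d0 f8 87 31 36 36 73 48 88 8f) = 7c; tag = H(d4 ba 92 ed 5b 5c 5c 7c) = 9c ← matches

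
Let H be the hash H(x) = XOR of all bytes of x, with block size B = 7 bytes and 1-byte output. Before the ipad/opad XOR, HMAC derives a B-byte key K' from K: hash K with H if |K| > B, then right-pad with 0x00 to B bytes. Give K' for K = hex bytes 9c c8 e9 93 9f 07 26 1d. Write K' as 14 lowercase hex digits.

|K| = 8 > B = 7, so first hash the key.
H(K): XOR 9c⊕c8⊕e9⊕93⊕9f⊕07⊕26⊕1d = 8d.
Zero-pad H(K) = 8d to 7 bytes: K' = 8d 00 00 00 00 00 00.

8d000000000000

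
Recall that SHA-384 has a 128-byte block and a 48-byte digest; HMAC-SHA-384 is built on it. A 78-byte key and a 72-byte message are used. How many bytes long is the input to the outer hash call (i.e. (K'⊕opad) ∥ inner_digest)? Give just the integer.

176

Key is 78 ≤ 128 bytes, zero-padded: |K'| = 128.
Outer input = (K'⊕opad) ∥ H(inner) → 128 + 48 = 176 bytes.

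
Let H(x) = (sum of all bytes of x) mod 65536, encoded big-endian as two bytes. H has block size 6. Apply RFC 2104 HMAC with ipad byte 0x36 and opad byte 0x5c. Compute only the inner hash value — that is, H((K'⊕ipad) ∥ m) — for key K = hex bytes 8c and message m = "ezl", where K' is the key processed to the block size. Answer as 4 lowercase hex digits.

0313

Key hex bytes 8c is 1 byte ≤ B = 6; zero-pad to 6 bytes: K' = 8c 00 00 00 00 00.
K' ⊕ ipad = ba 36 36 36 36 36.
Inner input = ba 36 36 36 36 36 ∥ 65 7a 6c.
Inner hash: sum = 186+54+54+54+54+54+101+122+108 = 787 → 03 13.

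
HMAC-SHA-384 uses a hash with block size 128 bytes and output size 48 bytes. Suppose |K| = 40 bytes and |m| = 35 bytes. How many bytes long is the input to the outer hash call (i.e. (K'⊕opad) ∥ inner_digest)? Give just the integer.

Key is 40 ≤ 128 bytes, zero-padded: |K'| = 128.
Outer input = (K'⊕opad) ∥ H(inner) → 128 + 48 = 176 bytes.

176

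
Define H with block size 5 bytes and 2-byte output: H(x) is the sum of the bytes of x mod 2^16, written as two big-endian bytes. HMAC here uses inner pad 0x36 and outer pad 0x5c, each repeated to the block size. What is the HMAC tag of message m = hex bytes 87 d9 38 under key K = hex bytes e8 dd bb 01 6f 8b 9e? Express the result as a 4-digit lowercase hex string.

024e

Key hex bytes e8 dd bb 01 6f 8b 9e is 7 bytes > B = 5, so hash it first: H(key) = 04 19, then zero-pad to 5 bytes: K' = 04 19 00 00 00.
K' ⊕ ipad = 32 2f 36 36 36.  K' ⊕ opad = 58 45 5c 5c 5c.
Inner input = (K'⊕ipad) ∥ m = 32 2f 36 36 36 ∥ 87 d9 38.
Inner hash: sum = 50+47+54+54+54+135+217+56 = 667 → 02 9b.
Outer input = (K'⊕opad) ∥ inner = 58 45 5c 5c 5c ∥ 02 9b.
Outer hash (tag): sum = 88+69+92+92+92+2+155 = 590 → 02 4e.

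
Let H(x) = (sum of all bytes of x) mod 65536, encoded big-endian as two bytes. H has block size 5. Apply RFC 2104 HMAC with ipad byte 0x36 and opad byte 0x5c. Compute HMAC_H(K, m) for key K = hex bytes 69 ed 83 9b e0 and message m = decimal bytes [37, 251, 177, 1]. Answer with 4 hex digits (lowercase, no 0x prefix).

0391

Key hex bytes 69 ed 83 9b e0 is exactly B = 5 bytes: K' = 69 ed 83 9b e0.
K' ⊕ ipad = 5f db b5 ad d6.  K' ⊕ opad = 35 b1 df c7 bc.
Inner input = (K'⊕ipad) ∥ m = 5f db b5 ad d6 ∥ 25 fb b1 01.
Inner hash: sum = 95+219+181+173+214+37+251+177+1 = 1348 → 05 44.
Outer input = (K'⊕opad) ∥ inner = 35 b1 df c7 bc ∥ 05 44.
Outer hash (tag): sum = 53+177+223+199+188+5+68 = 913 → 03 91.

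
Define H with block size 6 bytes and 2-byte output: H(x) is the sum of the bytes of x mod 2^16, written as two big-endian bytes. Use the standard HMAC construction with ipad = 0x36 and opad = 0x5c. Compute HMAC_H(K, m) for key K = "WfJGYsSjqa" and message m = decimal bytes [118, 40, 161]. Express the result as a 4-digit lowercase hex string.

03b1

Key "WfJGYsSjqa" = 57 66 4a 47 59 73 53 6a 71 61 is 10 bytes > B = 6, so hash it first: H(key) = 03 a9, then zero-pad to 6 bytes: K' = 03 a9 00 00 00 00.
K' ⊕ ipad = 35 9f 36 36 36 36.  K' ⊕ opad = 5f f5 5c 5c 5c 5c.
Inner input = (K'⊕ipad) ∥ m = 35 9f 36 36 36 36 ∥ 76 28 a1.
Inner hash: sum = 53+159+54+54+54+54+118+40+161 = 747 → 02 eb.
Outer input = (K'⊕opad) ∥ inner = 5f f5 5c 5c 5c 5c ∥ 02 eb.
Outer hash (tag): sum = 95+245+92+92+92+92+2+235 = 945 → 03 b1.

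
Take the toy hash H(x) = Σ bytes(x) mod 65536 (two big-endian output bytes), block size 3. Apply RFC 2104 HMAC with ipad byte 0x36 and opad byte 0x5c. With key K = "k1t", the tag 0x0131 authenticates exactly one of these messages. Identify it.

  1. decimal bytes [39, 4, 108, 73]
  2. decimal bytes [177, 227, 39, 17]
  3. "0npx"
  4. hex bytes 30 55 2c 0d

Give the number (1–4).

4

Key "k1t" = 6b 31 74 is exactly B = 3 bytes: K' = 6b 31 74.
K' ⊕ ipad = 5d 07 42; K' ⊕ opad = 37 6d 28.
m1: inner = H(5d 07 42 27 04 6c 49) = 01 86; tag = H(37 6d 28 01 86) = 0153
m2: inner = H(5d 07 42 b1 e3 27 11) = 02 72; tag = H(37 6d 28 02 72) = 0140
m3: inner = H(5d 07 42 30 6e 70 78) = 02 2c; tag = H(37 6d 28 02 2c) = 00fa
m4: inner = H(5d 07 42 30 55 2c 0d) = 01 64; tag = H(37 6d 28 01 64) = 0131 ← matches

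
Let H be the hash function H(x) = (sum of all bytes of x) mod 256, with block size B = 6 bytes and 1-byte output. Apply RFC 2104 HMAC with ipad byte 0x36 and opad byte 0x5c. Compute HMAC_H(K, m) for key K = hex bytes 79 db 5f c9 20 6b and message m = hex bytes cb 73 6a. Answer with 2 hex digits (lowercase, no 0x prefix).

Key hex bytes 79 db 5f c9 20 6b is exactly B = 6 bytes: K' = 79 db 5f c9 20 6b.
K' ⊕ ipad = 4f ed 69 ff 16 5d.  K' ⊕ opad = 25 87 03 95 7c 37.
Inner input = (K'⊕ipad) ∥ m = 4f ed 69 ff 16 5d ∥ cb 73 6a.
Inner hash: sum = 79+237+105+255+22+93+203+115+106 = 1215; mod 256 = 191 → bf.
Outer input = (K'⊕opad) ∥ inner = 25 87 03 95 7c 37 ∥ bf.
Outer hash (tag): sum = 37+135+3+149+124+55+191 = 694; mod 256 = 182 → b6.

b6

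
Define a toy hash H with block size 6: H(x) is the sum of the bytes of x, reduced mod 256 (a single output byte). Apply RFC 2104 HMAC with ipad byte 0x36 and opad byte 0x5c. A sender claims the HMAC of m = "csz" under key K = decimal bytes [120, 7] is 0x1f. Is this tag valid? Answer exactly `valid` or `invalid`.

invalid

Key decimal bytes [120, 7] = 78 07 is 2 bytes ≤ B = 6; zero-pad to 6 bytes: K' = 78 07 00 00 00 00.
K' ⊕ ipad = 4e 31 36 36 36 36; K' ⊕ opad = 24 5b 5c 5c 5c 5c.
Inner hash: sum = 78+49+54+54+54+54+99+115+122 = 679; mod 256 = 167 → a7.
Outer hash (recomputed tag): sum = 36+91+92+92+92+92+167 = 662; mod 256 = 150 → 96.
Recomputed tag = 96; claimed = 1f → mismatch.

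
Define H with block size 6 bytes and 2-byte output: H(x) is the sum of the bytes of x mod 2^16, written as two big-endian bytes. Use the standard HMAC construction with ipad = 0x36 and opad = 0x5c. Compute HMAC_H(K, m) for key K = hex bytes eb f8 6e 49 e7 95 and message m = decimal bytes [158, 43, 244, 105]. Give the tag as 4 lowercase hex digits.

Key hex bytes eb f8 6e 49 e7 95 is exactly B = 6 bytes: K' = eb f8 6e 49 e7 95.
K' ⊕ ipad = dd ce 58 7f d1 a3.  K' ⊕ opad = b7 a4 32 15 bb c9.
Inner input = (K'⊕ipad) ∥ m = dd ce 58 7f d1 a3 ∥ 9e 2b f4 69.
Inner hash: sum = 221+206+88+127+209+163+158+43+244+105 = 1564 → 06 1c.
Outer input = (K'⊕opad) ∥ inner = b7 a4 32 15 bb c9 ∥ 06 1c.
Outer hash (tag): sum = 183+164+50+21+187+201+6+28 = 840 → 03 48.

0348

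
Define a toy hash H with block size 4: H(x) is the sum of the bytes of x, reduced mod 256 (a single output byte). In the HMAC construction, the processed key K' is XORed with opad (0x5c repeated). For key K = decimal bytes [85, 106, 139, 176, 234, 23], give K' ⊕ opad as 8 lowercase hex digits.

a75c5c5c

Key decimal bytes [85, 106, 139, 176, 234, 23] = 55 6a 8b b0 ea 17 is 6 bytes > B = 4, so hash it first: H(key) = fb, then zero-pad to 4 bytes: K' = fb 00 00 00.
XOR each byte with 0x5c: fb⊕5c=a7, 00⊕5c=5c, 00⊕5c=5c, 00⊕5c=5c.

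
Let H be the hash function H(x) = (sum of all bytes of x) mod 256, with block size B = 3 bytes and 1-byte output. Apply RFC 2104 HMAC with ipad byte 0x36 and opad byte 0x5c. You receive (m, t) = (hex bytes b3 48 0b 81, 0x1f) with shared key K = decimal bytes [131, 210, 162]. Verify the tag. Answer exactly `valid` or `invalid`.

valid

Key decimal bytes [131, 210, 162] = 83 d2 a2 is exactly B = 3 bytes: K' = 83 d2 a2.
K' ⊕ ipad = b5 e4 94; K' ⊕ opad = df 8e fe.
Inner hash: sum = 181+228+148+179+72+11+129 = 948; mod 256 = 180 → b4.
Outer hash (recomputed tag): sum = 223+142+254+180 = 799; mod 256 = 31 → 1f.
Recomputed tag = 1f; claimed = 1f → match.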